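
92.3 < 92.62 True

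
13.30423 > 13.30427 False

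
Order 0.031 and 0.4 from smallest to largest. 0.031, 0.4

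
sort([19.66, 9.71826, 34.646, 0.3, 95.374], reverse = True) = [95.374, 34.646, 19.66, 9.71826, 0.3]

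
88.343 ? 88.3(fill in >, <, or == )>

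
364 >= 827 False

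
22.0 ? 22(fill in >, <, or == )==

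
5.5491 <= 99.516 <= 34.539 False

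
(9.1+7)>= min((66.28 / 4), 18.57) False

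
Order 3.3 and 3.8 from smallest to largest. 3.3, 3.8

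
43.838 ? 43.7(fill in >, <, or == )>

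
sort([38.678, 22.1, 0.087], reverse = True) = [38.678, 22.1, 0.087]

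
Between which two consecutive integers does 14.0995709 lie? 14 and 15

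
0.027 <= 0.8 True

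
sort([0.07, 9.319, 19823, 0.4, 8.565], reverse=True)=[19823, 9.319, 8.565, 0.4, 0.07]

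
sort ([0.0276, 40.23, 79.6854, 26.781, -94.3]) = [-94.3, 0.0276, 26.781, 40.23, 79.6854]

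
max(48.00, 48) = 48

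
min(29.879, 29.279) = 29.279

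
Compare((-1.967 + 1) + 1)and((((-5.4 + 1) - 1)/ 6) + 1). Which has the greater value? ((((-5.4 + 1) - 1)/ 6) + 1)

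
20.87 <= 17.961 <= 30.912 False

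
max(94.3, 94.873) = 94.873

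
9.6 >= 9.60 True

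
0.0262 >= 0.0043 True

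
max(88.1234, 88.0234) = 88.1234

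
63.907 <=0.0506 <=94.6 False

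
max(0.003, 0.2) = 0.2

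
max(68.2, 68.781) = 68.781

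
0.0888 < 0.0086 False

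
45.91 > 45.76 True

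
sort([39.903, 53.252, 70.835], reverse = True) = [70.835, 53.252, 39.903]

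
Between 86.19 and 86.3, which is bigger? 86.3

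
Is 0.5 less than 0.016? No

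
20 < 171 True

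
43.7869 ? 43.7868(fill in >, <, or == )>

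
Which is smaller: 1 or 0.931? 0.931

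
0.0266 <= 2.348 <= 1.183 False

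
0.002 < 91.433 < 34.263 False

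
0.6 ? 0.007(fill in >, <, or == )>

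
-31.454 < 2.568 True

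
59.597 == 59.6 False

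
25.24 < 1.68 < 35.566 False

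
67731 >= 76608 False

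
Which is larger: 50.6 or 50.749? 50.749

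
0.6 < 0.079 False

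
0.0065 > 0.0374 False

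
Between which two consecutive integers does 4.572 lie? 4 and 5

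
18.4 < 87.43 True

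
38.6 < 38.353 False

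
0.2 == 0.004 False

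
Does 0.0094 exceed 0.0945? No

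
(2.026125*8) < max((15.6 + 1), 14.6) True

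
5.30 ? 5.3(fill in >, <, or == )==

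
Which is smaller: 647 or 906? 647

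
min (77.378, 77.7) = 77.378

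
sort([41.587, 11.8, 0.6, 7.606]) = [0.6, 7.606, 11.8, 41.587]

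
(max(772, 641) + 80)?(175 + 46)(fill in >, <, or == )>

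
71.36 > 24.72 True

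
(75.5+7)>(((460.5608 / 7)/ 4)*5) True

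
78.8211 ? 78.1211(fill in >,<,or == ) >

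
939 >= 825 True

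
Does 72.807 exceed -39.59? Yes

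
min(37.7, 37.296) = 37.296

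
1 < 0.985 False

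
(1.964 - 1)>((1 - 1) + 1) False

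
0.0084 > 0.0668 False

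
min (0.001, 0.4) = 0.001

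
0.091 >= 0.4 False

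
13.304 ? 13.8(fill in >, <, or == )<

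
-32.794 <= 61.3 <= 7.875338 False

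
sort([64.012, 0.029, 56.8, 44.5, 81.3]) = [0.029, 44.5, 56.8, 64.012, 81.3]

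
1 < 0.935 False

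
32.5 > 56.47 False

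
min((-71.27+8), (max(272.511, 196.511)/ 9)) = -63.27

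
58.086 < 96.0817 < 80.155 False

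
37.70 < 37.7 False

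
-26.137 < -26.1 True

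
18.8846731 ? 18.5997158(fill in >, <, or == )>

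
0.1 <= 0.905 True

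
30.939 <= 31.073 True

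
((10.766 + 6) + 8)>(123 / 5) True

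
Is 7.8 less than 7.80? No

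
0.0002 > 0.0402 False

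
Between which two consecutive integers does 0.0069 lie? 0 and 1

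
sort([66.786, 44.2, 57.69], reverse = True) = [66.786, 57.69, 44.2]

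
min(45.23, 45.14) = 45.14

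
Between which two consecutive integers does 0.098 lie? 0 and 1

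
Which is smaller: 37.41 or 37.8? 37.41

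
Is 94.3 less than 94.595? Yes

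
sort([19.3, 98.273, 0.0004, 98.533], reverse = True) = [98.533, 98.273, 19.3, 0.0004]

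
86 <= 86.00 True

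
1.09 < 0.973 False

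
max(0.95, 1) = 1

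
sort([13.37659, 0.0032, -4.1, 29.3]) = [-4.1, 0.0032, 13.37659, 29.3]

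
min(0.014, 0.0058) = 0.0058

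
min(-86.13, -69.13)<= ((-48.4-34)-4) False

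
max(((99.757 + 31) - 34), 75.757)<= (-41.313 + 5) False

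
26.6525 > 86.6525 False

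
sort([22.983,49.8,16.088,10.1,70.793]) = [10.1,16.088,22.983,49.8,70.793]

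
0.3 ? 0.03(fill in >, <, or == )>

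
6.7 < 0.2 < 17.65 False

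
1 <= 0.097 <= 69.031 False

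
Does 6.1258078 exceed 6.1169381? Yes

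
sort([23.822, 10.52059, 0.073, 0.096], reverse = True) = [23.822, 10.52059, 0.096, 0.073]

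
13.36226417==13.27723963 False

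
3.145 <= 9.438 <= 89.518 True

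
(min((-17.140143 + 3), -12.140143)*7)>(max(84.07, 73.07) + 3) False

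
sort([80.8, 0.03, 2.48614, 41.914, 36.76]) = [0.03, 2.48614, 36.76, 41.914, 80.8]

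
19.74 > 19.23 True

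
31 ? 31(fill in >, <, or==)==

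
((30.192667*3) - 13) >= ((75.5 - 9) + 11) True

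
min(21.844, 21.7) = 21.7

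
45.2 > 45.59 False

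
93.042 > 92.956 True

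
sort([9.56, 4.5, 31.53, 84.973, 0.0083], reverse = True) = [84.973, 31.53, 9.56, 4.5, 0.0083]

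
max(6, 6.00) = 6.00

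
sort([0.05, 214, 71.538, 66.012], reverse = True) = [214, 71.538, 66.012, 0.05]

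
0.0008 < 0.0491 True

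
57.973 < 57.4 False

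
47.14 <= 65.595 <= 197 True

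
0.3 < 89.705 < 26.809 False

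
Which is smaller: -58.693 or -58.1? -58.693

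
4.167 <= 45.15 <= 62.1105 True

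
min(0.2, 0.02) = 0.02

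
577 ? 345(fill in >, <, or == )>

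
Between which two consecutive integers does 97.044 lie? 97 and 98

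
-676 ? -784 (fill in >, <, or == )>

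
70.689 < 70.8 True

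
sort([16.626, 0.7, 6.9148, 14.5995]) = [0.7, 6.9148, 14.5995, 16.626]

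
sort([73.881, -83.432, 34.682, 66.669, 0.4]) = [-83.432, 0.4, 34.682, 66.669, 73.881]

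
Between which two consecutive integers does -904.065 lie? -905 and -904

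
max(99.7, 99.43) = 99.7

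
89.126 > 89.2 False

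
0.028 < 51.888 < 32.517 False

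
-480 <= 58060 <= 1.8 False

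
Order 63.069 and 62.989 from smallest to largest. 62.989, 63.069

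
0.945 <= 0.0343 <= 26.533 False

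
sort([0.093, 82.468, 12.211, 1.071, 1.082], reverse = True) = [82.468, 12.211, 1.082, 1.071, 0.093]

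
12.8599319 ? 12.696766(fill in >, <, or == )>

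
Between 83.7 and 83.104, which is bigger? 83.7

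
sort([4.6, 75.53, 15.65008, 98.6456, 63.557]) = [4.6, 15.65008, 63.557, 75.53, 98.6456]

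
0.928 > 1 False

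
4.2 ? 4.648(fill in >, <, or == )<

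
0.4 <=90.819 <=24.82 False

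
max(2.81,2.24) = 2.81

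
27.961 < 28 True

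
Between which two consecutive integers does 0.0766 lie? 0 and 1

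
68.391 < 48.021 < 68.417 False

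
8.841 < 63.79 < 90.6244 True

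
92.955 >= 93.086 False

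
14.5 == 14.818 False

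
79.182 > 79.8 False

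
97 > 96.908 True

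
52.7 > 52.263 True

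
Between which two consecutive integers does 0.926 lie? 0 and 1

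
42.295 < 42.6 True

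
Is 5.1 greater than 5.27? No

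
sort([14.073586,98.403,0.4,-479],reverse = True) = [98.403,14.073586,0.4,-479]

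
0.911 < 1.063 True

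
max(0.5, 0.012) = 0.5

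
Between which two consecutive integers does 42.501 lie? 42 and 43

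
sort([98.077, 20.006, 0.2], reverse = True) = [98.077, 20.006, 0.2]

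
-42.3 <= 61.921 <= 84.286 True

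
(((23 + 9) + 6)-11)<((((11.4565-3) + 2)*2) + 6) False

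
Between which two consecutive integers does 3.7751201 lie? 3 and 4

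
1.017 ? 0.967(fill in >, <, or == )>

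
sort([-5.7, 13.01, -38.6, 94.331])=[-38.6, -5.7, 13.01, 94.331]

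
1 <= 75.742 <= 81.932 True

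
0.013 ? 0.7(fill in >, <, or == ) <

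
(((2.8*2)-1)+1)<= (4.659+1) True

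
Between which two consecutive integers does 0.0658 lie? 0 and 1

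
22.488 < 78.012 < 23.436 False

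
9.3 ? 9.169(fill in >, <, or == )>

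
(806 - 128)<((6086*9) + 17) True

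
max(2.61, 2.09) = 2.61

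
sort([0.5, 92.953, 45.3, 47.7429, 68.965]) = [0.5, 45.3, 47.7429, 68.965, 92.953]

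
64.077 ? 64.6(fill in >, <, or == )<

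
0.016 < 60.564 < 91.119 True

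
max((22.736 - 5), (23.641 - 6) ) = 17.736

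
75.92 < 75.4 False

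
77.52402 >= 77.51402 True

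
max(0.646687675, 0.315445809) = 0.646687675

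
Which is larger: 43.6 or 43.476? 43.6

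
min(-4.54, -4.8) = -4.8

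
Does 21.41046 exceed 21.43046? No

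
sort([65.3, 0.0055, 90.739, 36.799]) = [0.0055, 36.799, 65.3, 90.739]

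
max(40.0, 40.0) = 40.0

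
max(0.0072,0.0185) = 0.0185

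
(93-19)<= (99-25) True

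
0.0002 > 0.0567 False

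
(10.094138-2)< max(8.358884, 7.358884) True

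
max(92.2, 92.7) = 92.7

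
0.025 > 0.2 False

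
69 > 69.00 False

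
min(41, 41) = 41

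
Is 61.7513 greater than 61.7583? No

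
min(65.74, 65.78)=65.74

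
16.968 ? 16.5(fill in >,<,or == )>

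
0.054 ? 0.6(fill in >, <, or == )<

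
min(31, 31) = 31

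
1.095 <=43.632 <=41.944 False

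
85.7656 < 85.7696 True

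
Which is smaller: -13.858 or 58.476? -13.858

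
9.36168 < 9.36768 True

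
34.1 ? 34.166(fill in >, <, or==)<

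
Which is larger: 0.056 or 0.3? 0.3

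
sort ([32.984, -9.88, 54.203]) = [-9.88, 32.984, 54.203]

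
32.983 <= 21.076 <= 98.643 False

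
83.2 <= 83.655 True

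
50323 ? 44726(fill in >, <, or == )>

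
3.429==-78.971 False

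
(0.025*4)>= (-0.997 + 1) True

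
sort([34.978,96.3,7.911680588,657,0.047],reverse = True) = [657,96.3,34.978,7.911680588,0.047]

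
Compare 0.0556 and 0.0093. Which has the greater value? 0.0556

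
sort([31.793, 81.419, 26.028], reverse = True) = [81.419, 31.793, 26.028]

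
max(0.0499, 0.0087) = 0.0499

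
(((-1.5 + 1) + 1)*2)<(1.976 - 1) False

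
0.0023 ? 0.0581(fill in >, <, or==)<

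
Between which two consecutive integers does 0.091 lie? 0 and 1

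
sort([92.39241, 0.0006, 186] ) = [0.0006, 92.39241, 186]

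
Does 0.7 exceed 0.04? Yes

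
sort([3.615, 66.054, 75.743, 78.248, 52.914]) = [3.615, 52.914, 66.054, 75.743, 78.248]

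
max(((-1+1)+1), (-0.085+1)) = 1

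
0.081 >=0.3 False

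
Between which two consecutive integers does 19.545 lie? 19 and 20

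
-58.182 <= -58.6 False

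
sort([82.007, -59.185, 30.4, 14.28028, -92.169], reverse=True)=[82.007, 30.4, 14.28028, -59.185, -92.169]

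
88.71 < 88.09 False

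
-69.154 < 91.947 True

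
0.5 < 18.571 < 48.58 True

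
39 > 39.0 False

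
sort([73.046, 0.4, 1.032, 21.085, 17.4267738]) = [0.4, 1.032, 17.4267738, 21.085, 73.046]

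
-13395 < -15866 False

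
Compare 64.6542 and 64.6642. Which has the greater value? 64.6642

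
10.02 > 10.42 False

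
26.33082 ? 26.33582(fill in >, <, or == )<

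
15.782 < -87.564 False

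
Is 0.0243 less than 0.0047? No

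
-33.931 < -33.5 True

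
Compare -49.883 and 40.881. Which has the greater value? 40.881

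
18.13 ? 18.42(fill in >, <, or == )<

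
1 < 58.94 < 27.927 False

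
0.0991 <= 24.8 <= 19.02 False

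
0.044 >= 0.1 False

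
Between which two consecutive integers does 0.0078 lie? 0 and 1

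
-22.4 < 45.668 True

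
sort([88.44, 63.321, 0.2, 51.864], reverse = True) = [88.44, 63.321, 51.864, 0.2]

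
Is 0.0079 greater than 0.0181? No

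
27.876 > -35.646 True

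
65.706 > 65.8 False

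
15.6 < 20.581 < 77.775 True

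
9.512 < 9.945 True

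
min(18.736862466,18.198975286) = 18.198975286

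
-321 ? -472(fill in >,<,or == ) >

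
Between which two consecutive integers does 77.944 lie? 77 and 78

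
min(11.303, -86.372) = -86.372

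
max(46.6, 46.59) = 46.6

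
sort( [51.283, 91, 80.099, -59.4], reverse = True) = [91, 80.099, 51.283, -59.4]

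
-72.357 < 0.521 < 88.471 True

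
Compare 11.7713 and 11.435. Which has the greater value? 11.7713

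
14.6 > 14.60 False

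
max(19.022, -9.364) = 19.022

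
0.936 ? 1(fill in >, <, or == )<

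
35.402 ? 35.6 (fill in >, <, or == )<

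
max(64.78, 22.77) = 64.78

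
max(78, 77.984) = 78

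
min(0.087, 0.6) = 0.087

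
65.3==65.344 False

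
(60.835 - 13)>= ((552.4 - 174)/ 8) True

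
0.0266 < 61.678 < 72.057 True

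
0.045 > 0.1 False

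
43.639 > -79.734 True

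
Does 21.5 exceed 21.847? No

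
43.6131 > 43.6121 True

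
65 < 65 False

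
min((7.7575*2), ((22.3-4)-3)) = 15.3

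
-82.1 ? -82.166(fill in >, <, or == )>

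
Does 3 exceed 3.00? No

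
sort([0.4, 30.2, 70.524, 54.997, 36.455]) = [0.4, 30.2, 36.455, 54.997, 70.524]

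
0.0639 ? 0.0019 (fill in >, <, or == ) >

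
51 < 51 False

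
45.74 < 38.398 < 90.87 False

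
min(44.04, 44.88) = 44.04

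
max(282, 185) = 282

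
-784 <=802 True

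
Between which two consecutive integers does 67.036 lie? 67 and 68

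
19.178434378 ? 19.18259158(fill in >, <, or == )<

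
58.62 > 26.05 True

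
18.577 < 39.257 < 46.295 True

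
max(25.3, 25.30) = 25.30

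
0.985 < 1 True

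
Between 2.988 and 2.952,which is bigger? 2.988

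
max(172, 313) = 313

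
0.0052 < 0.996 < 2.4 True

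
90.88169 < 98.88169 True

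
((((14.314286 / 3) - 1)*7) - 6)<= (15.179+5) False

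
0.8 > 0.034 True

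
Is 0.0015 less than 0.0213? Yes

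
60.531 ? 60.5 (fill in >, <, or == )>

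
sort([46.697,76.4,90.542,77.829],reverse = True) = [90.542,77.829,76.4,46.697]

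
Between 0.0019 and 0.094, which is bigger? 0.094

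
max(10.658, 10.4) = 10.658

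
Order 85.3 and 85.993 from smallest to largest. 85.3, 85.993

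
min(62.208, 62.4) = 62.208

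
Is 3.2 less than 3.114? No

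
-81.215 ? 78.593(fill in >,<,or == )<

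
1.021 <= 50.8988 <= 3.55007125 False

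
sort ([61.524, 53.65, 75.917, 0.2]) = [0.2, 53.65, 61.524, 75.917]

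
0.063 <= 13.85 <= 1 False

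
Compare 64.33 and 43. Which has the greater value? 64.33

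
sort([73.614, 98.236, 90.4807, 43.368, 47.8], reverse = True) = [98.236, 90.4807, 73.614, 47.8, 43.368]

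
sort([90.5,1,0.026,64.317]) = [0.026,1,64.317,90.5]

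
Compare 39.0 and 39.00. They are equal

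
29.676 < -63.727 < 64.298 False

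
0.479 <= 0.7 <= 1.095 True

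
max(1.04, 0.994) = 1.04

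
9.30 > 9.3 False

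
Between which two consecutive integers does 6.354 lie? 6 and 7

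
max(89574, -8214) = 89574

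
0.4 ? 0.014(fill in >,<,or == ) >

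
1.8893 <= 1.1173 False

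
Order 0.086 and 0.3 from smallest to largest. 0.086, 0.3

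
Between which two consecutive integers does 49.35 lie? 49 and 50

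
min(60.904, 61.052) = 60.904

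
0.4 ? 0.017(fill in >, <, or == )>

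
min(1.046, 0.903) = 0.903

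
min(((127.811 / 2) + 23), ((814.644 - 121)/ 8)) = 86.7055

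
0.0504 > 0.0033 True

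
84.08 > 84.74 False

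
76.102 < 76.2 True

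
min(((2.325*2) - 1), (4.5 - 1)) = 3.5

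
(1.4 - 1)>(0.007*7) True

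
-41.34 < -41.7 False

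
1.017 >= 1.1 False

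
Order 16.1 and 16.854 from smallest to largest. 16.1, 16.854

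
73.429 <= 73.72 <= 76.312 True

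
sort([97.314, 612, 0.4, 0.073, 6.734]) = [0.073, 0.4, 6.734, 97.314, 612]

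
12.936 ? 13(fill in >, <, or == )<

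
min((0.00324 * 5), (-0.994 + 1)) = 0.006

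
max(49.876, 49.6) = 49.876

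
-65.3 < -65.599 False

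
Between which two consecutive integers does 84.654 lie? 84 and 85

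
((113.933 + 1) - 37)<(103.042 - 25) True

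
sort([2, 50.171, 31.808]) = [2, 31.808, 50.171]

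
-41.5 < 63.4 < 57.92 False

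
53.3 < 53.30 False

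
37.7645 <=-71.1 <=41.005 False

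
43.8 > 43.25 True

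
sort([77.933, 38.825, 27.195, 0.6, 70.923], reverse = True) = [77.933, 70.923, 38.825, 27.195, 0.6]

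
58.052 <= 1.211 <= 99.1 False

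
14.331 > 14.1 True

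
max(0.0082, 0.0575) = 0.0575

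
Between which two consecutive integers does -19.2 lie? -20 and -19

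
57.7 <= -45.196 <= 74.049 False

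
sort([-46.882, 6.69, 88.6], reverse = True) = [88.6, 6.69, -46.882]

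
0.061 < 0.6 True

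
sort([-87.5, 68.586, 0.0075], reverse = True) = [68.586, 0.0075, -87.5]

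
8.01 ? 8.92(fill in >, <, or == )<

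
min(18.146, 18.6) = 18.146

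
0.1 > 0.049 True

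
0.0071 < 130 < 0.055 False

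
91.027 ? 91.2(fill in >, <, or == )<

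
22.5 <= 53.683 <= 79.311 True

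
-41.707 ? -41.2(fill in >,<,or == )<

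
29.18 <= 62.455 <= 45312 True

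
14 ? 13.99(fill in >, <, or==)>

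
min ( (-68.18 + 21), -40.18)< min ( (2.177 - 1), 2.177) True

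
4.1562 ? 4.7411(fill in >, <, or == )<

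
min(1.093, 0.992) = 0.992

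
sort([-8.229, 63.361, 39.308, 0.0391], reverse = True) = [63.361, 39.308, 0.0391, -8.229]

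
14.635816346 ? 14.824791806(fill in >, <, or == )<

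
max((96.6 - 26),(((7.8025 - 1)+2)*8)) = 70.6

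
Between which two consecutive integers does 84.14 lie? 84 and 85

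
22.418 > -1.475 True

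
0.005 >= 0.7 False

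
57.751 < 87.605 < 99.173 True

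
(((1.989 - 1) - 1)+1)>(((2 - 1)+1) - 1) False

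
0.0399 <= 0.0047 False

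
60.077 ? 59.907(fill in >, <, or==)>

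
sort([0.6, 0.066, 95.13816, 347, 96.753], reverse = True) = [347, 96.753, 95.13816, 0.6, 0.066]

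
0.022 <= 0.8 True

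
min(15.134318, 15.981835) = 15.134318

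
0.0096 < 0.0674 True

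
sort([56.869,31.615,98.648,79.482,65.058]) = [31.615,56.869,65.058,79.482,98.648]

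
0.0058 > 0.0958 False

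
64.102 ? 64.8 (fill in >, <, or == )<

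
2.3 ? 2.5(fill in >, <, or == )<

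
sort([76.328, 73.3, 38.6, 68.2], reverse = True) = [76.328, 73.3, 68.2, 38.6]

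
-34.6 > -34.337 False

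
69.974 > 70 False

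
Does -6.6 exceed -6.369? No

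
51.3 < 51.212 False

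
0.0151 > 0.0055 True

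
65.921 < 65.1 False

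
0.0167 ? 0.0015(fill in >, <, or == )>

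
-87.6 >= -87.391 False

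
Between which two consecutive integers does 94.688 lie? 94 and 95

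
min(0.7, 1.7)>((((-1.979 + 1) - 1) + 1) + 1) True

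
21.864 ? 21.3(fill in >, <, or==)>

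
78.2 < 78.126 False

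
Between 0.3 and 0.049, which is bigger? 0.3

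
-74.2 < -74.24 False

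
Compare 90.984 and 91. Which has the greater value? 91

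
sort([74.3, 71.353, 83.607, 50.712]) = [50.712, 71.353, 74.3, 83.607]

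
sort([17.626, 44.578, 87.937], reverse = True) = [87.937, 44.578, 17.626]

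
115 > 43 True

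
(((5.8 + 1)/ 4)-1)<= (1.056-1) False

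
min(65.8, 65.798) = 65.798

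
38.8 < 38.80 False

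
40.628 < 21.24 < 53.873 False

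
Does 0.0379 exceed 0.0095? Yes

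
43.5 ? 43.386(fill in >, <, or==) >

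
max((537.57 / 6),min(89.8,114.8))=89.8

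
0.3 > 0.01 True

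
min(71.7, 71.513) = 71.513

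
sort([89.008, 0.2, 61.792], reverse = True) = [89.008, 61.792, 0.2]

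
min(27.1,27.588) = 27.1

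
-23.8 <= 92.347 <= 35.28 False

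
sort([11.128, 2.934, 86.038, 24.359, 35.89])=[2.934, 11.128, 24.359, 35.89, 86.038]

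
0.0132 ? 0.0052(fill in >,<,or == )>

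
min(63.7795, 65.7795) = 63.7795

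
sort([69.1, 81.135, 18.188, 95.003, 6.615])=[6.615, 18.188, 69.1, 81.135, 95.003]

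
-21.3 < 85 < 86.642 True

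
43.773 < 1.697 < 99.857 False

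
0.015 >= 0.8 False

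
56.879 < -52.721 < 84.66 False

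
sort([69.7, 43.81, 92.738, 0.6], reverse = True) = [92.738, 69.7, 43.81, 0.6]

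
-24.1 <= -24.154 False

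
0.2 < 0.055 False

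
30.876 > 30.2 True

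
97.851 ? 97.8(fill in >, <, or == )>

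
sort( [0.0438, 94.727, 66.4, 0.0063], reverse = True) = [94.727, 66.4, 0.0438, 0.0063]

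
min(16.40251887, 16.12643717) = 16.12643717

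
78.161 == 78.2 False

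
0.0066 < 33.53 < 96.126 True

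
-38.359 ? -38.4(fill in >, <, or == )>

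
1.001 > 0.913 True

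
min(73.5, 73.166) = 73.166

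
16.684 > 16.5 True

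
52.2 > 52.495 False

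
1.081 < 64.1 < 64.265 True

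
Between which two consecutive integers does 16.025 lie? 16 and 17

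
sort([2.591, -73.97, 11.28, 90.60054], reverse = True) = [90.60054, 11.28, 2.591, -73.97]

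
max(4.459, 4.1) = 4.459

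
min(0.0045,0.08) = 0.0045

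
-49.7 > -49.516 False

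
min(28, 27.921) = 27.921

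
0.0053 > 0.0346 False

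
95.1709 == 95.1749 False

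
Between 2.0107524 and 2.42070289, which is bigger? 2.42070289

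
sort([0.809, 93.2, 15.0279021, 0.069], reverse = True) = [93.2, 15.0279021, 0.809, 0.069]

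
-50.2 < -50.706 False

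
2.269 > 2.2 True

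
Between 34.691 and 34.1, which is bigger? 34.691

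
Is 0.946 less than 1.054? Yes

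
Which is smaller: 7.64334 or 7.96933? 7.64334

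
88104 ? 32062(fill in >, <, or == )>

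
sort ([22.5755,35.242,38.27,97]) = [22.5755,35.242,38.27,97]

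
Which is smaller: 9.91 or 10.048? 9.91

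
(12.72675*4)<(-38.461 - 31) False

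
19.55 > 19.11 True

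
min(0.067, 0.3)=0.067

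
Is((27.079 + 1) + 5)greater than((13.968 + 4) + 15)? Yes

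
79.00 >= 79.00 True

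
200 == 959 False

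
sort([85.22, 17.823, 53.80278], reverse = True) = [85.22, 53.80278, 17.823]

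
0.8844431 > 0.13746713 True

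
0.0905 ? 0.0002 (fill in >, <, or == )>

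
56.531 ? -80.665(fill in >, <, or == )>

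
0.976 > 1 False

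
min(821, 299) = 299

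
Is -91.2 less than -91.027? Yes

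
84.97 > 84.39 True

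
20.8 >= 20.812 False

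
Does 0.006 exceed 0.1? No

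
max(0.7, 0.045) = 0.7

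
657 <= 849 True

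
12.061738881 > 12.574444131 False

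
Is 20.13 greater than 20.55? No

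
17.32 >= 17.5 False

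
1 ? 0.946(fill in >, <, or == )>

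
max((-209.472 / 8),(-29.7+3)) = -26.184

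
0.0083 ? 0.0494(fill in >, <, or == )<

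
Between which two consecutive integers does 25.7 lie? 25 and 26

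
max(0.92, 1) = 1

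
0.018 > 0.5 False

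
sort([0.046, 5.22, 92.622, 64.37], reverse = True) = [92.622, 64.37, 5.22, 0.046]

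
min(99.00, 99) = 99.00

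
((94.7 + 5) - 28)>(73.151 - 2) True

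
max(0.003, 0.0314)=0.0314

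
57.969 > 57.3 True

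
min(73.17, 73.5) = 73.17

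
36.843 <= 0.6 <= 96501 False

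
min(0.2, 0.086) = 0.086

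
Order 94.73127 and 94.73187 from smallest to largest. 94.73127, 94.73187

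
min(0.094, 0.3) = 0.094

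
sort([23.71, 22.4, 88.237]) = [22.4, 23.71, 88.237]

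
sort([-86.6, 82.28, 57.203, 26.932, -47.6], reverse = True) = [82.28, 57.203, 26.932, -47.6, -86.6]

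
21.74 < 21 False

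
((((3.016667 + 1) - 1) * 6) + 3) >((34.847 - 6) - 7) False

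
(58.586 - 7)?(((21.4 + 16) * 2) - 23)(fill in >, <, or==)<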